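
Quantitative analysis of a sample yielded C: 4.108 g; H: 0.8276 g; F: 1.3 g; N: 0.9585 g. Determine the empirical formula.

C5H12FN

n(C) = 4.108/12.01 = 0.342, n(H) = 0.8276/1.008 = 0.821, n(F) = 1.3/19.00 = 0.06842, n(N) = 0.9585/14.01 = 0.06842
Divide by the smallest (0.06842 mol N): C 5.000, H 12.001, F 1.000, N 1.000
Ratio ≈ 5:12:1:1, so the empirical formula is C5H12FN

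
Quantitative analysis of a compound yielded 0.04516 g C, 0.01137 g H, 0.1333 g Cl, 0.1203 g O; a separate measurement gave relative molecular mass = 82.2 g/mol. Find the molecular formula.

C: 0.04516 g ÷ 12.01 g/mol = 0.00376 mol
H: 0.01137 g ÷ 1.008 g/mol = 0.01128 mol
Cl: 0.1333 g ÷ 35.45 g/mol = 0.00376 mol
O: 0.1203 g ÷ 16.00 g/mol = 0.007519 mol
Ratios (÷ 0.00376): C 1.000, H 3.000, Cl 1.000, O 2.000
→ CH3ClO2
Empirical-formula mass = 82.48 g/mol
n = 82.2 / 82.48 = 1.00 ≈ 1
Molecular formula = empirical formula = CH3ClO2

CH3ClO2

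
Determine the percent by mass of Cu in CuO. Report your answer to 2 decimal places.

79.89%

Molar mass = 1(63.55) + 1(16.00) = 79.550 g/mol
Mass of Cu per mole = 1 × 63.55 = 63.550 g
% Cu = 63.550 / 79.550 × 100 = 79.89%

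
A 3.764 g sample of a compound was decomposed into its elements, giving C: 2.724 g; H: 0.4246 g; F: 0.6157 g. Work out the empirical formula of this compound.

n(C) = 2.724/12.01 = 0.2268, n(H) = 0.4246/1.008 = 0.4212, n(F) = 0.6157/19.00 = 0.03241
Divide by the smallest (0.03241 mol F): C 6.999, H 12.999, F 1.000
≈ 7:13:1 → C7H13F

C7H13F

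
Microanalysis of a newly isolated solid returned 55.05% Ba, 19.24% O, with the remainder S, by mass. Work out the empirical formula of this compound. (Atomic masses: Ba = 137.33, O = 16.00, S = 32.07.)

BaO3S2

Assume 100 g: 55.05 g Ba, 19.24 g O, 25.71 g S.
Moles — Ba: 55.05 / 137.33 = 0.4009 mol; O: 19.24 / 16.00 = 1.202 mol; S: 25.71 / 32.07 = 0.8017 mol
Ratios (÷ 0.4009): Ba 1.000, O 3.000, S 2.000
≈ 1:3:2 → BaO3S2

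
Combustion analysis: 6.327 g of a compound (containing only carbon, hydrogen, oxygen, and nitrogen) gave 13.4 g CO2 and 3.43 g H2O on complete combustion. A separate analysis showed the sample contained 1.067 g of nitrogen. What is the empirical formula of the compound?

C4H5NO

mol C = 13.4 / 44.01 = 0.3045; mass C = 0.3045 × 12.01 = 3.657 g
mol H = 2 × (3.43 / 18.02) = 0.3807; mass H = 0.3807 × 1.008 = 0.3837 g
mol N = 1.067 / 14.01 = 0.07616
mass O = 6.327 − (5.107) = 1.220 g → mol O = 0.07622
Ratios (÷ 0.07616): C 3.998, H 4.999, N 1.000, O 1.001
Ratio ≈ 4:5:1:1, so the empirical formula is C4H5NO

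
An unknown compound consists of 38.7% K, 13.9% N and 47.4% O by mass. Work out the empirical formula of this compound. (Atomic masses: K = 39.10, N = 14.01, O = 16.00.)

Assume 100 g: 38.7 g K, 13.9 g N, 47.4 g O.
n(K) = 38.7/39.10 = 0.9898, n(N) = 13.9/14.01 = 0.9921, n(O) = 47.4/16.00 = 2.962
Divide by the smallest (0.9898 mol K): K 1.000, N 1.002, O 2.993
≈ 1:1:3 → KNO3

KNO3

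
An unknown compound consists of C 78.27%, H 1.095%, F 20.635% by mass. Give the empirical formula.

Assume 100 g: 78.27 g C, 1.095 g H, 20.635 g F.
n(C) = 78.27/12.01 = 6.517, n(H) = 1.095/1.008 = 1.086, n(F) = 20.635/19.00 = 1.086
Divide by the smallest (1.086 mol F): C 6.001, H 1.000, F 1.000
Ratio ≈ 6:1:1, so the empirical formula is C6HF

C6HF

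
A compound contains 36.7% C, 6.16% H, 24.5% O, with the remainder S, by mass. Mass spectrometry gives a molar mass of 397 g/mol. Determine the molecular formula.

Assume 100 g: 36.7 g C, 6.16 g H, 24.5 g O, 32.64 g S.
C: 36.7 g ÷ 12.01 g/mol = 3.056 mol
H: 6.16 g ÷ 1.008 g/mol = 6.111 mol
O: 24.5 g ÷ 16.00 g/mol = 1.531 mol
S: 32.64 g ÷ 32.07 g/mol = 1.018 mol
Ratios (÷ 1.018): C 3.002, H 6.004, O 1.505, S 1.000
Scaling by 2: C 6.00, H 12.01, O 3.01, S 2.00 → C6H12O3S2
Empirical-formula mass = 196.30 g/mol
n = 397 / 196.30 = 2.02 ≈ 2
Molecular formula = (C6H12O3S2)×2 = C12H24O6S4

C12H24O6S4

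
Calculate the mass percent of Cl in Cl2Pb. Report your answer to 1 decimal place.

Molar mass = 2(35.45) + 1(207.2) = 278.100 g/mol
Mass of Cl per mole = 2 × 35.45 = 70.900 g
% Cl = 70.900 / 278.100 × 100 = 25.5%

25.5%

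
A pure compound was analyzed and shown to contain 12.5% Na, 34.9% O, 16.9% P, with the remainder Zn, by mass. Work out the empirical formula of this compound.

NaO4PZn

Assume 100 g: 12.5 g Na, 34.9 g O, 16.9 g P, 35.7 g Zn.
Na: 12.5 g ÷ 22.99 g/mol = 0.5437 mol
O: 34.9 g ÷ 16.00 g/mol = 2.181 mol
P: 16.9 g ÷ 30.97 g/mol = 0.5457 mol
Zn: 35.7 g ÷ 65.38 g/mol = 0.546 mol
Ratios (÷ 0.5437): Na 1.000, O 4.012, P 1.004, Zn 1.004
Ratio ≈ 1:4:1:1, so the empirical formula is NaO4PZn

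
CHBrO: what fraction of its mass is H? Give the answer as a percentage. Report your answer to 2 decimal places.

Molar mass = 1(12.01) + 1(1.008) + 1(79.90) + 1(16.00) = 108.918 g/mol
Mass of H per mole = 1 × 1.008 = 1.008 g
% H = 1.008 / 108.918 × 100 = 0.93%

0.93%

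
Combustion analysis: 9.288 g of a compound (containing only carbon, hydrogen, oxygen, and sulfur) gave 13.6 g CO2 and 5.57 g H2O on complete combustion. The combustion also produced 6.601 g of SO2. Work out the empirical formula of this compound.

C3H6OS

mol C = 13.6 / 44.01 = 0.3090; mass C = 0.3090 × 12.01 = 3.711 g
mol H = 2 × (5.57 / 18.02) = 0.6182; mass H = 0.6182 × 1.008 = 0.6231 g
mol S = 6.601 / 64.07 = 0.1030; mass S = 3.304 g
mass O = 9.288 − (7.639) = 1.649 g → mol O = 0.1031
Smallest is S at 0.103 mol; normalising gives C 2.999, H 6.000, O 1.001, S 1.000
Ratio ≈ 3:6:1:1, so the empirical formula is C3H6OS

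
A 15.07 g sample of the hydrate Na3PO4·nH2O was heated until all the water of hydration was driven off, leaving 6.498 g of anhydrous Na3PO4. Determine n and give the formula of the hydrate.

Na3PO4·12H2O

Mass of water lost = 15.07 − 6.498 = 8.572 g → 8.572 / 18.02 = 0.4757 mol H2O
Molar mass of Na3PO4 = 163.94 g/mol → mol Na3PO4 = 6.498 / 163.94 = 0.03964
n = 0.4757 / 0.03964 = 12.00 ≈ 12 → Na3PO4·12H2O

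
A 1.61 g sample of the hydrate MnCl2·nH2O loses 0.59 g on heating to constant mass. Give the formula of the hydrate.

MnCl2·4H2O

Mass of anhydrous MnCl2 = 1.61 − 0.59 = 1.02 g
mol H2O = 0.59 / 18.02 = 0.03274
Molar mass of MnCl2 = 125.84 g/mol → mol MnCl2 = 1.02 / 125.84 = 0.008106
n = 0.03274 / 0.008106 = 4.04 ≈ 4 → MnCl2·4H2O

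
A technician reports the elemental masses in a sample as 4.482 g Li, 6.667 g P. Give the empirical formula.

Li3P

Moles — Li: 4.482 / 6.94 = 0.6458 mol; P: 6.667 / 30.97 = 0.2153 mol
Ratios (÷ 0.2153): Li 3.000, P 1.000
Ratio ≈ 3:1, so the empirical formula is Li3P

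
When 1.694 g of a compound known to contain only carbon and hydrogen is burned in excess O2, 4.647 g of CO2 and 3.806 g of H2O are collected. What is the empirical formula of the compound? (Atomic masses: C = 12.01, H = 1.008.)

mol C = 4.647 / 44.01 = 0.1056; mass C = 0.1056 × 12.01 = 1.268 g
mol H = 2 × (3.806 / 18.02) = 0.4224; mass H = 0.4224 × 1.008 = 0.4258 g
Smallest is C at 0.1056 mol; normalising gives C 1.000, H 4.001
≈ 1:4 → CH4

CH4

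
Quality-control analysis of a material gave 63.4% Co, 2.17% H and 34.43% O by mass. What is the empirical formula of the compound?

CoH2O2

Assume 100 g: 63.4 g Co, 2.17 g H, 34.43 g O.
n(Co) = 63.4/58.93 = 1.076, n(H) = 2.17/1.008 = 2.153, n(O) = 34.43/16.00 = 2.152
Ratios (÷ 1.076): Co 1.000, H 2.001, O 2.000
≈ 1:2:2 → CoH2O2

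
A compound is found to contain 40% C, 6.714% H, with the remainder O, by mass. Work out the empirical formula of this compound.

Assume 100 g: 40 g C, 6.714 g H, 53.286 g O.
n(C) = 40/12.01 = 3.331, n(H) = 6.714/1.008 = 6.661, n(O) = 53.286/16.00 = 3.33
Divide by the smallest (3.33 mol O): C 1.000, H 2.000, O 1.000
Ratio ≈ 1:2:1, so the empirical formula is CH2O

CH2O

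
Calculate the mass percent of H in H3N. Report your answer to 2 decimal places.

17.75%

Molar mass = 3(1.008) + 1(14.01) = 17.034 g/mol
Mass of H per mole = 3 × 1.008 = 3.024 g
% H = 3.024 / 17.034 × 100 = 17.75%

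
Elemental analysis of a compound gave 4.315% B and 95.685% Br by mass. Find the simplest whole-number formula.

Assume 100 g: 4.315 g B, 95.685 g Br.
Moles — B: 4.315 / 10.81 = 0.3992 mol; Br: 95.685 / 79.90 = 1.198 mol
Ratios (÷ 0.3992): B 1.000, Br 3.000
Ratio ≈ 1:3, so the empirical formula is BBr3

BBr3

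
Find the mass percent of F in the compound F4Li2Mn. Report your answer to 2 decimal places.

52.48%

Molar mass = 4(19.00) + 2(6.94) + 1(54.94) = 144.820 g/mol
Mass of F per mole = 4 × 19.00 = 76.000 g
% F = 76.000 / 144.820 × 100 = 52.48%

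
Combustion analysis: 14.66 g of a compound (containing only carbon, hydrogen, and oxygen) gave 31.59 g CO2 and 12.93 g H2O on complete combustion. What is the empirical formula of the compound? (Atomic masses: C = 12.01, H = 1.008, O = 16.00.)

mol C = 31.59 / 44.01 = 0.7178; mass C = 0.7178 × 12.01 = 8.621 g
mol H = 2 × (12.93 / 18.02) = 1.435; mass H = 1.435 × 1.008 = 1.447 g
mass O = 14.66 − (10.07) = 4.593 g → mol O = 0.2870
Smallest is O at 0.287 mol; normalising gives C 2.501, H 4.999, O 1.000
Multiply by 2: C 5.00, H 10.00, O 2.00 → C5H10O2

C5H10O2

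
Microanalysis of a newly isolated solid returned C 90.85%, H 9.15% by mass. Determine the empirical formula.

Assume 100 g: 90.85 g C, 9.15 g H.
Moles — C: 90.85 / 12.01 = 7.565 mol; H: 9.15 / 1.008 = 9.077 mol
Divide by the smallest (7.565 mol C): C 1.000, H 1.200
Multiply by 5: C 5.00, H 6.00 → C5H6

C5H6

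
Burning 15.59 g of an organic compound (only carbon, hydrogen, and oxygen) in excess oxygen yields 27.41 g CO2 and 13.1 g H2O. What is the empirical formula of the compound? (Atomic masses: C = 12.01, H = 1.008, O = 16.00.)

C3H7O2

mol C = 27.41 / 44.01 = 0.6228; mass C = 0.6228 × 12.01 = 7.480 g
mol H = 2 × (13.1 / 18.02) = 1.454; mass H = 1.454 × 1.008 = 1.466 g
mass O = 15.59 − (8.946) = 6.644 g → mol O = 0.4153
Ratios (÷ 0.4153): C 1.500, H 3.501, O 1.000
×2: C 3.00, H 7.00, O 2.00 → C3H7O2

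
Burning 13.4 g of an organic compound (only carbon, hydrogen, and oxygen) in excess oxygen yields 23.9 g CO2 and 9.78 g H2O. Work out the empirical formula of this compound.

C3H6O2

mol C = 23.9 / 44.01 = 0.5431; mass C = 0.5431 × 12.01 = 6.522 g
mol H = 2 × (9.78 / 18.02) = 1.085; mass H = 1.085 × 1.008 = 1.094 g
mass O = 13.4 − (7.616) = 5.784 g → mol O = 0.3615
Ratios (÷ 0.3615): C 1.502, H 3.003, O 1.000
×2: C 3.00, H 6.01, O 2.00 → C3H6O2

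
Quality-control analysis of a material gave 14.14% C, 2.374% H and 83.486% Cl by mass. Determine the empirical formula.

CH2Cl2

Assume 100 g: 14.14 g C, 2.374 g H, 83.486 g Cl.
C: 14.14 g ÷ 12.01 g/mol = 1.177 mol
H: 2.374 g ÷ 1.008 g/mol = 2.355 mol
Cl: 83.486 g ÷ 35.45 g/mol = 2.355 mol
Smallest is C at 1.177 mol; normalising gives C 1.000, H 2.000, Cl 2.000
Ratio ≈ 1:2:2, so the empirical formula is CH2Cl2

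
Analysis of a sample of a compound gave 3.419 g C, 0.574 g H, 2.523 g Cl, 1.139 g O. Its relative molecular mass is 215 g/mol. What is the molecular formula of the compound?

Moles — C: 3.419 / 12.01 = 0.2847 mol; H: 0.574 / 1.008 = 0.5694 mol; Cl: 2.523 / 35.45 = 0.07117 mol; O: 1.139 / 16.00 = 0.07119 mol
Ratios (÷ 0.07117): C 4.000, H 8.001, Cl 1.000, O 1.000
≈ 4:8:1:1 → C4H8ClO
Empirical-formula mass = 107.55 g/mol
n = 215 / 107.55 = 2.00 ≈ 2
Molecular formula = (C4H8ClO)×2 = C8H16Cl2O2

C8H16Cl2O2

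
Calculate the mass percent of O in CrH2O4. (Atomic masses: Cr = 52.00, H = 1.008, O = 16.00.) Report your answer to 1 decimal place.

Molar mass = 1(52.00) + 2(1.008) + 4(16.00) = 118.016 g/mol
Mass of O per mole = 4 × 16.00 = 64.000 g
% O = 64.000 / 118.016 × 100 = 54.2%

54.2%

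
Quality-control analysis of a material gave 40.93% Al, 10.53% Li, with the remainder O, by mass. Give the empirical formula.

Assume 100 g: 40.93 g Al, 10.53 g Li, 48.54 g O.
Moles — Al: 40.93 / 26.98 = 1.517 mol; Li: 10.53 / 6.94 = 1.517 mol; O: 48.54 / 16.00 = 3.034 mol
Smallest is Al at 1.517 mol; normalising gives Al 1.000, Li 1.000, O 2.000
≈ 1:1:2 → AlLiO2

AlLiO2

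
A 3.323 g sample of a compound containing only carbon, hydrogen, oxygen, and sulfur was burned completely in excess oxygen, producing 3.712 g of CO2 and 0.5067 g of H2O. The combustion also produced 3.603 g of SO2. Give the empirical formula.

C3H2OS2

mol C = 3.712 / 44.01 = 0.08434; mass C = 0.08434 × 12.01 = 1.013 g
mol H = 2 × (0.5067 / 18.02) = 0.05624; mass H = 0.05624 × 1.008 = 0.05669 g
mol S = 3.603 / 64.07 = 0.05624; mass S = 1.803 g
mass O = 3.323 − (2.873) = 0.4499 g → mol O = 0.02812
Smallest is O at 0.02812 mol; normalising gives C 3.000, H 2.000, O 1.000, S 2.000
≈ 3:2:1:2 → C3H2OS2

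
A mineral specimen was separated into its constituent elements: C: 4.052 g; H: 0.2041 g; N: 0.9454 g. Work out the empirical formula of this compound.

C: 4.052 g ÷ 12.01 g/mol = 0.3374 mol
H: 0.2041 g ÷ 1.008 g/mol = 0.2025 mol
N: 0.9454 g ÷ 14.01 g/mol = 0.06748 mol
Divide by the smallest (0.06748 mol N): C 5.000, H 3.001, N 1.000
≈ 5:3:1 → C5H3N

C5H3N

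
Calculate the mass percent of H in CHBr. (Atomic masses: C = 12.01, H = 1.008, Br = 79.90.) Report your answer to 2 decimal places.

1.08%

Molar mass = 1(12.01) + 1(1.008) + 1(79.90) = 92.918 g/mol
Mass of H per mole = 1 × 1.008 = 1.008 g
% H = 1.008 / 92.918 × 100 = 1.08%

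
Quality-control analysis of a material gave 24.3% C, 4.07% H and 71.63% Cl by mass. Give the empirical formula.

CH2Cl

Assume 100 g: 24.3 g C, 4.07 g H, 71.63 g Cl.
n(C) = 24.3/12.01 = 2.023, n(H) = 4.07/1.008 = 4.038, n(Cl) = 71.63/35.45 = 2.021
Divide by the smallest (2.021 mol Cl): C 1.001, H 1.998, Cl 1.000
→ CH2Cl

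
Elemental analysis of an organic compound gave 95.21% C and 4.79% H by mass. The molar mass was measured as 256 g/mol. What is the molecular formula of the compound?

C20H12

Assume 100 g: 95.21 g C, 4.79 g H.
n(C) = 95.21/12.01 = 7.928, n(H) = 4.79/1.008 = 4.752
Smallest is H at 4.752 mol; normalising gives C 1.668, H 1.000
Scaling by 3: C 5.00, H 3.00 → C5H3
Empirical-formula mass = 63.07 g/mol
n = 256 / 63.07 = 4.06 ≈ 4
Molecular formula = (C5H3)×4 = C20H12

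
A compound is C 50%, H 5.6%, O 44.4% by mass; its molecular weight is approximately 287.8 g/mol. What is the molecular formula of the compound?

Assume 100 g: 50 g C, 5.6 g H, 44.4 g O.
n(C) = 50/12.01 = 4.163, n(H) = 5.6/1.008 = 5.556, n(O) = 44.4/16.00 = 2.775
Ratios (÷ 2.775): C 1.500, H 2.002, O 1.000
Scaling by 2: C 3.00, H 4.00, O 2.00 → C3H4O2
Empirical-formula mass = 72.06 g/mol
n = 287.8 / 72.06 = 3.99 ≈ 4
Molecular formula = (C3H4O2)×4 = C12H16O8

C12H16O8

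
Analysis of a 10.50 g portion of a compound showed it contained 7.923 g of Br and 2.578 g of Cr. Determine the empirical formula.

n(Br) = 7.923/79.90 = 0.09916, n(Cr) = 2.578/52.00 = 0.04958
Ratios (÷ 0.04958): Br 2.000, Cr 1.000
Ratio ≈ 2:1, so the empirical formula is Br2Cr

Br2Cr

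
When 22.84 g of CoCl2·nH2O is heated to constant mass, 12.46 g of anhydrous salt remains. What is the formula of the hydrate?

Mass of water lost = 22.84 − 12.46 = 10.38 g → 10.38 / 18.02 = 0.576 mol H2O
Molar mass of CoCl2 = 129.83 g/mol → mol CoCl2 = 12.46 / 129.83 = 0.09597
n = 0.576 / 0.09597 = 6.00 ≈ 6 → CoCl2·6H2O

CoCl2·6H2O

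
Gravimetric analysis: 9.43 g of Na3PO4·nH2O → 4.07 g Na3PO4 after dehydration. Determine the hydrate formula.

Na3PO4·12H2O

Mass of water lost = 9.43 − 4.07 = 5.36 g → 5.36 / 18.02 = 0.2974 mol H2O
Molar mass of Na3PO4 = 163.94 g/mol → mol Na3PO4 = 4.07 / 163.94 = 0.02483
n = 0.2974 / 0.02483 = 11.98 ≈ 12 → Na3PO4·12H2O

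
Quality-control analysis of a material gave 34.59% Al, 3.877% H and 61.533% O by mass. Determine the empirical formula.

Assume 100 g: 34.59 g Al, 3.877 g H, 61.533 g O.
n(Al) = 34.59/26.98 = 1.282, n(H) = 3.877/1.008 = 3.846, n(O) = 61.533/16.00 = 3.846
Smallest is Al at 1.282 mol; normalising gives Al 1.000, H 3.000, O 3.000
Ratio ≈ 1:3:3, so the empirical formula is AlH3O3

AlH3O3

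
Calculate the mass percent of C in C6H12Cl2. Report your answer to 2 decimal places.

46.47%

Molar mass = 6(12.01) + 12(1.008) + 2(35.45) = 155.056 g/mol
Mass of C per mole = 6 × 12.01 = 72.060 g
% C = 72.060 / 155.056 × 100 = 46.47%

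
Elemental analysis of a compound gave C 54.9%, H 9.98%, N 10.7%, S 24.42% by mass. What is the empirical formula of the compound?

Assume 100 g: 54.9 g C, 9.98 g H, 10.7 g N, 24.42 g S.
C: 54.9 g ÷ 12.01 g/mol = 4.571 mol
H: 9.98 g ÷ 1.008 g/mol = 9.901 mol
N: 10.7 g ÷ 14.01 g/mol = 0.7637 mol
S: 24.42 g ÷ 32.07 g/mol = 0.7615 mol
Smallest is S at 0.7615 mol; normalising gives C 6.003, H 13.002, N 1.003, S 1.000
→ C6H13NS

C6H13NS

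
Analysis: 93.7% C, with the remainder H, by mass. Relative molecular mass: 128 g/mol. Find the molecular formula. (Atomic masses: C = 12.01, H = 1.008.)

C10H8

Assume 100 g: 93.7 g C, 6.3 g H.
n(C) = 93.7/12.01 = 7.802, n(H) = 6.3/1.008 = 6.25
Divide by the smallest (6.25 mol H): C 1.248, H 1.000
Scaling by 4: C 4.99, H 4.00 → C5H4
Empirical-formula mass = 64.08 g/mol
n = 128 / 64.08 = 2.00 ≈ 2
Molecular formula = (C5H4)×2 = C10H8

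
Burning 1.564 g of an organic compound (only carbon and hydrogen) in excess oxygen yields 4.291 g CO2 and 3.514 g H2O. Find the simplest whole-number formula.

mol C = 4.291 / 44.01 = 0.09750; mass C = 0.09750 × 12.01 = 1.171 g
mol H = 2 × (3.514 / 18.02) = 0.3900; mass H = 0.3900 × 1.008 = 0.3931 g
Smallest is C at 0.0975 mol; normalising gives C 1.000, H 4.000
Ratio ≈ 1:4, so the empirical formula is CH4

CH4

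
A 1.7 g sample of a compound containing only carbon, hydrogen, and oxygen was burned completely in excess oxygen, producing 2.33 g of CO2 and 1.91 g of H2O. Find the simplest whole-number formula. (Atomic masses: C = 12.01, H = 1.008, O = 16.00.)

mol C = 2.33 / 44.01 = 0.05294; mass C = 0.05294 × 12.01 = 0.6358 g
mol H = 2 × (1.91 / 18.02) = 0.2120; mass H = 0.2120 × 1.008 = 0.2137 g
mass O = 1.7 − (0.8495) = 0.8505 g → mol O = 0.05315
Smallest is C at 0.05294 mol; normalising gives C 1.000, H 4.004, O 1.004
→ CH4O

CH4O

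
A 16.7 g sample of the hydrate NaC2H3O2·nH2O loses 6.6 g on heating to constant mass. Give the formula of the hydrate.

NaC2H3O2·3H2O

Mass of anhydrous NaC2H3O2 = 16.7 − 6.6 = 10.1 g
mol H2O = 6.6 / 18.02 = 0.3663
Molar mass of NaC2H3O2 = 82.03 g/mol → mol NaC2H3O2 = 10.1 / 82.03 = 0.1231
n = 0.3663 / 0.1231 = 2.97 ≈ 3 → NaC2H3O2·3H2O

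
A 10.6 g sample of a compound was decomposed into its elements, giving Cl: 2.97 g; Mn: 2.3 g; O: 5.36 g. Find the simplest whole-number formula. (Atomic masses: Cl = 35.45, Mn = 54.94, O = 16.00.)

Moles — Cl: 2.97 / 35.45 = 0.08378 mol; Mn: 2.3 / 54.94 = 0.04186 mol; O: 5.36 / 16.00 = 0.335 mol
Smallest is Mn at 0.04186 mol; normalising gives Cl 2.001, Mn 1.000, O 8.002
Ratio ≈ 2:1:8, so the empirical formula is Cl2MnO8

Cl2MnO8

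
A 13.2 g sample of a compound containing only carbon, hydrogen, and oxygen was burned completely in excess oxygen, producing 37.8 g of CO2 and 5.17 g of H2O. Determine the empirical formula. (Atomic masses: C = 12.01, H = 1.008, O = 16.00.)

mol C = 37.8 / 44.01 = 0.8589; mass C = 0.8589 × 12.01 = 10.32 g
mol H = 2 × (5.17 / 18.02) = 0.5738; mass H = 0.5738 × 1.008 = 0.5784 g
mass O = 13.2 − (10.89) = 2.306 g → mol O = 0.1441
Ratios (÷ 0.1441): C 5.959, H 3.981, O 1.000
Ratio ≈ 6:4:1, so the empirical formula is C6H4O

C6H4O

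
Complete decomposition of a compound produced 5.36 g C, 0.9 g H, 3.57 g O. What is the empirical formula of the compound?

C2H4O

n(C) = 5.36/12.01 = 0.4463, n(H) = 0.9/1.008 = 0.8929, n(O) = 3.57/16.00 = 0.2231
Smallest is O at 0.2231 mol; normalising gives C 2.000, H 4.002, O 1.000
≈ 2:4:1 → C2H4O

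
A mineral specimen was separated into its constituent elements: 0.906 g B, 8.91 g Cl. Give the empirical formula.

BCl3

Moles — B: 0.906 / 10.81 = 0.08381 mol; Cl: 8.91 / 35.45 = 0.2513 mol
Smallest is B at 0.08381 mol; normalising gives B 1.000, Cl 2.999
→ BCl3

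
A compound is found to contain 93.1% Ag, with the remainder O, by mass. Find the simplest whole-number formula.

Ag2O

Assume 100 g: 93.1 g Ag, 6.9 g O.
Ag: 93.1 g ÷ 107.87 g/mol = 0.8631 mol
O: 6.9 g ÷ 16.00 g/mol = 0.4313 mol
Smallest is O at 0.4313 mol; normalising gives Ag 2.001, O 1.000
≈ 2:1 → Ag2O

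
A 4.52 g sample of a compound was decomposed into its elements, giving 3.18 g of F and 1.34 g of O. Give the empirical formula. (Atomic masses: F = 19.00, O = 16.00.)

F: 3.18 g ÷ 19.00 g/mol = 0.1674 mol
O: 1.34 g ÷ 16.00 g/mol = 0.08375 mol
Smallest is O at 0.08375 mol; normalising gives F 1.998, O 1.000
Ratio ≈ 2:1, so the empirical formula is F2O

F2O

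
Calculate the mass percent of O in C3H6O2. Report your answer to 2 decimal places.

43.20%

Molar mass = 3(12.01) + 6(1.008) + 2(16.00) = 74.078 g/mol
Mass of O per mole = 2 × 16.00 = 32.000 g
% O = 32.000 / 74.078 × 100 = 43.20%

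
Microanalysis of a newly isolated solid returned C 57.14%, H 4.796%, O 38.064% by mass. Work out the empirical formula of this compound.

Assume 100 g: 57.14 g C, 4.796 g H, 38.064 g O.
n(C) = 57.14/12.01 = 4.758, n(H) = 4.796/1.008 = 4.758, n(O) = 38.064/16.00 = 2.379
Ratios (÷ 2.379): C 2.000, H 2.000, O 1.000
→ C2H2O

C2H2O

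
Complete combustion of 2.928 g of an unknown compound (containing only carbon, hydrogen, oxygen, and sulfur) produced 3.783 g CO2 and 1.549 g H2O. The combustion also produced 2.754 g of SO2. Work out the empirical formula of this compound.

C4H8OS2

mol C = 3.783 / 44.01 = 0.08596; mass C = 0.08596 × 12.01 = 1.032 g
mol H = 2 × (1.549 / 18.02) = 0.1719; mass H = 0.1719 × 1.008 = 0.1733 g
mol S = 2.754 / 64.07 = 0.04298; mass S = 1.379 g
mass O = 2.928 − (2.584) = 0.3438 g → mol O = 0.02149
Divide by the smallest (0.02149 mol O): C 4.000, H 8.000, O 1.000, S 2.000
≈ 4:8:1:2 → C4H8OS2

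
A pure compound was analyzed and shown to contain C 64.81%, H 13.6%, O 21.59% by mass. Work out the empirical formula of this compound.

C4H10O

Assume 100 g: 64.81 g C, 13.6 g H, 21.59 g O.
n(C) = 64.81/12.01 = 5.396, n(H) = 13.6/1.008 = 13.49, n(O) = 21.59/16.00 = 1.349
Divide by the smallest (1.349 mol O): C 3.999, H 9.999, O 1.000
Ratio ≈ 4:10:1, so the empirical formula is C4H10O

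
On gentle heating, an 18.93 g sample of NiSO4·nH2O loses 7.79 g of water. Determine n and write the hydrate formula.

Mass of anhydrous NiSO4 = 18.93 − 7.79 = 11.14 g
mol H2O = 7.79 / 18.02 = 0.4323
Molar mass of NiSO4 = 154.76 g/mol → mol NiSO4 = 11.14 / 154.76 = 0.07198
n = 0.4323 / 0.07198 = 6.01 ≈ 6 → NiSO4·6H2O

NiSO4·6H2O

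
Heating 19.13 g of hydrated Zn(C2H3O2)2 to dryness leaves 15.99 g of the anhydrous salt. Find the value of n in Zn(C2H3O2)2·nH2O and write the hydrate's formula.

Zn(C2H3O2)2·2H2O

Mass of water lost = 19.13 − 15.99 = 3.14 g → 3.14 / 18.02 = 0.1743 mol H2O
Molar mass of Zn(C2H3O2)2 = 183.47 g/mol → mol Zn(C2H3O2)2 = 15.99 / 183.47 = 0.08715
n = 0.1743 / 0.08715 = 2.00 ≈ 2 → Zn(C2H3O2)2·2H2O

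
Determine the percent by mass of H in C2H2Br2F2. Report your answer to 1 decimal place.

0.9%

Molar mass = 2(12.01) + 2(1.008) + 2(79.90) + 2(19.00) = 223.836 g/mol
Mass of H per mole = 2 × 1.008 = 2.016 g
% H = 2.016 / 223.836 × 100 = 0.9%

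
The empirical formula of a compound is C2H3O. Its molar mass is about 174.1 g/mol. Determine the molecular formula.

C8H12O4

Empirical-formula mass = 43.04 g/mol
n = 174.1 / 43.04 = 4.04 ≈ 4
Molecular formula = (C2H3O)4 = C8H12O4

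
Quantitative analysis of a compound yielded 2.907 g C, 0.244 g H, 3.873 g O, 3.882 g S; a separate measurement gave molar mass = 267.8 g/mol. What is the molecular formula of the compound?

n(C) = 2.907/12.01 = 0.242, n(H) = 0.244/1.008 = 0.2421, n(O) = 3.873/16.00 = 0.2421, n(S) = 3.882/32.07 = 0.121
Divide by the smallest (0.121 mol S): C 2.000, H 2.000, O 2.000, S 1.000
Ratio ≈ 2:2:2:1, so the empirical formula is C2H2O2S
Empirical-formula mass = 90.11 g/mol
n = 267.8 / 90.11 = 2.97 ≈ 3
Molecular formula = (C2H2O2S)×3 = C6H6O6S3

C6H6O6S3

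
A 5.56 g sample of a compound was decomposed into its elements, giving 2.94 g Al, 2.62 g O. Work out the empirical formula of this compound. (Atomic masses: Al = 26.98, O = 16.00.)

Al2O3

n(Al) = 2.94/26.98 = 0.109, n(O) = 2.62/16.00 = 0.1638
Divide by the smallest (0.109 mol Al): Al 1.000, O 1.503
×2: Al 2.00, O 3.01 → Al2O3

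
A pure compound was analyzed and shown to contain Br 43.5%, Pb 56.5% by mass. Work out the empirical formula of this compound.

Br2Pb

Assume 100 g: 43.5 g Br, 56.5 g Pb.
Br: 43.5 g ÷ 79.90 g/mol = 0.5444 mol
Pb: 56.5 g ÷ 207.2 g/mol = 0.2727 mol
Smallest is Pb at 0.2727 mol; normalising gives Br 1.997, Pb 1.000
→ Br2Pb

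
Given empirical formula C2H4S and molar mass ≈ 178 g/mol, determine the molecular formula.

Empirical-formula mass = 60.12 g/mol
n = 178 / 60.12 = 2.96 ≈ 3
Molecular formula = (C2H4S)3 = C6H12S3

C6H12S3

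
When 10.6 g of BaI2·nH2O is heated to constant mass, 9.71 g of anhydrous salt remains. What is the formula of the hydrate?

Mass of water lost = 10.6 − 9.71 = 0.89 g → 0.89 / 18.02 = 0.04939 mol H2O
Molar mass of BaI2 = 391.13 g/mol → mol BaI2 = 9.71 / 391.13 = 0.02483
n = 0.04939 / 0.02483 = 1.99 ≈ 2 → BaI2·2H2O

BaI2·2H2O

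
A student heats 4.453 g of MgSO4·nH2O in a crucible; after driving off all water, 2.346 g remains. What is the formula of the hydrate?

MgSO4·6H2O

Mass of water lost = 4.453 − 2.346 = 2.107 g → 2.107 / 18.02 = 0.1169 mol H2O
Molar mass of MgSO4 = 120.38 g/mol → mol MgSO4 = 2.346 / 120.38 = 0.01949
n = 0.1169 / 0.01949 = 6.00 ≈ 6 → MgSO4·6H2O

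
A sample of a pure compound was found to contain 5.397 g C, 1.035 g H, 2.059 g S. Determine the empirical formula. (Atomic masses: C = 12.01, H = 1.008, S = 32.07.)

C7H16S

Moles — C: 5.397 / 12.01 = 0.4494 mol; H: 1.035 / 1.008 = 1.027 mol; S: 2.059 / 32.07 = 0.0642 mol
Ratios (÷ 0.0642): C 6.999, H 15.993, S 1.000
≈ 7:16:1 → C7H16S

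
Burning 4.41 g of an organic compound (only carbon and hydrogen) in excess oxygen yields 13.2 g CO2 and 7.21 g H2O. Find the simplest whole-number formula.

mol C = 13.2 / 44.01 = 0.2999; mass C = 0.2999 × 12.01 = 3.602 g
mol H = 2 × (7.21 / 18.02) = 0.8002; mass H = 0.8002 × 1.008 = 0.8066 g
Divide by the smallest (0.2999 mol C): C 1.000, H 2.668
Multiply by 3: C 3.00, H 8.00 → C3H8

C3H8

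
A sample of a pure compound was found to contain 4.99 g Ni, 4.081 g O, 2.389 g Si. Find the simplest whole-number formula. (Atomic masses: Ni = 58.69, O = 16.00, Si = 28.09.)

Ni: 4.99 g ÷ 58.69 g/mol = 0.08502 mol
O: 4.081 g ÷ 16.00 g/mol = 0.2551 mol
Si: 2.389 g ÷ 28.09 g/mol = 0.08505 mol
Divide by the smallest (0.08502 mol Ni): Ni 1.000, O 3.000, Si 1.000
Ratio ≈ 1:3:1, so the empirical formula is NiO3Si

NiO3Si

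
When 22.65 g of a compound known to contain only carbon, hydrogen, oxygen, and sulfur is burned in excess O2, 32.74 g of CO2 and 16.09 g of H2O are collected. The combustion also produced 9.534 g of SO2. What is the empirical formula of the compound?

mol C = 32.74 / 44.01 = 0.7439; mass C = 0.7439 × 12.01 = 8.935 g
mol H = 2 × (16.09 / 18.02) = 1.786; mass H = 1.786 × 1.008 = 1.800 g
mol S = 9.534 / 64.07 = 0.1488; mass S = 4.772 g
mass O = 22.65 − (15.51) = 7.143 g → mol O = 0.4465
Ratios (÷ 0.1488): C 4.999, H 12.001, O 3.000, S 1.000
→ C5H12O3S

C5H12O3S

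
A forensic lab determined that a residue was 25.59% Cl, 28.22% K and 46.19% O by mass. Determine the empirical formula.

Assume 100 g: 25.59 g Cl, 28.22 g K, 46.19 g O.
n(Cl) = 25.59/35.45 = 0.7219, n(K) = 28.22/39.10 = 0.7217, n(O) = 46.19/16.00 = 2.887
Ratios (÷ 0.7217): Cl 1.000, K 1.000, O 4.000
≈ 1:1:4 → ClKO4

ClKO4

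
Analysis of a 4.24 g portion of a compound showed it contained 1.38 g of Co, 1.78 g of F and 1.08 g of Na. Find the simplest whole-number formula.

CoF4Na2

Co: 1.38 g ÷ 58.93 g/mol = 0.02342 mol
F: 1.78 g ÷ 19.00 g/mol = 0.09368 mol
Na: 1.08 g ÷ 22.99 g/mol = 0.04698 mol
Ratios (÷ 0.02342): Co 1.000, F 4.001, Na 2.006
Ratio ≈ 1:4:2, so the empirical formula is CoF4Na2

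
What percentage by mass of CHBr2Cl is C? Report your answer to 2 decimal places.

5.77%

Molar mass = 1(12.01) + 1(1.008) + 2(79.90) + 1(35.45) = 208.268 g/mol
Mass of C per mole = 1 × 12.01 = 12.010 g
% C = 12.010 / 208.268 × 100 = 5.77%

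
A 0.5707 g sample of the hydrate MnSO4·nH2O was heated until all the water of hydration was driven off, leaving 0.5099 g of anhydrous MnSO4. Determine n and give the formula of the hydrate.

Mass of water lost = 0.5707 − 0.5099 = 0.0608 g → 0.0608 / 18.02 = 0.003374 mol H2O
Molar mass of MnSO4 = 151.01 g/mol → mol MnSO4 = 0.5099 / 151.01 = 0.003377
n = 0.003374 / 0.003377 = 1.00 ≈ 1 → MnSO4·H2O

MnSO4·H2O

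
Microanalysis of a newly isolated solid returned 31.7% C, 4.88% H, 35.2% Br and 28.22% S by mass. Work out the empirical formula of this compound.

Assume 100 g: 31.7 g C, 4.88 g H, 35.2 g Br, 28.22 g S.
C: 31.7 g ÷ 12.01 g/mol = 2.639 mol
H: 4.88 g ÷ 1.008 g/mol = 4.841 mol
Br: 35.2 g ÷ 79.90 g/mol = 0.4406 mol
S: 28.22 g ÷ 32.07 g/mol = 0.88 mol
Divide by the smallest (0.4406 mol Br): C 5.991, H 10.989, Br 1.000, S 1.997
Ratio ≈ 6:11:1:2, so the empirical formula is C6H11BrS2

C6H11BrS2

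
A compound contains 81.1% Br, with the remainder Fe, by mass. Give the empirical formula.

Br3Fe

Assume 100 g: 81.1 g Br, 18.9 g Fe.
n(Br) = 81.1/79.90 = 1.015, n(Fe) = 18.9/55.85 = 0.3384
Ratios (÷ 0.3384): Br 2.999, Fe 1.000
Ratio ≈ 3:1, so the empirical formula is Br3Fe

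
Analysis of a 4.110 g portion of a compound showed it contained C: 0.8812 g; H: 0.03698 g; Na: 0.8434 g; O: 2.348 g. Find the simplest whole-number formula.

C2HNaO4

Moles — C: 0.8812 / 12.01 = 0.07337 mol; H: 0.03698 / 1.008 = 0.03669 mol; Na: 0.8434 / 22.99 = 0.03669 mol; O: 2.348 / 16.00 = 0.1467 mol
Smallest is Na at 0.03669 mol; normalising gives C 2.000, H 1.000, Na 1.000, O 4.000
≈ 2:1:1:4 → C2HNaO4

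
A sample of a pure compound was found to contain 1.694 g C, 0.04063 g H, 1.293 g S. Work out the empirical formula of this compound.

C7H2S2

n(C) = 1.694/12.01 = 0.141, n(H) = 0.04063/1.008 = 0.04031, n(S) = 1.293/32.07 = 0.04032
Smallest is H at 0.04031 mol; normalising gives C 3.499, H 1.000, S 1.000
Multiply by 2: C 7.00, H 2.00, S 2.00 → C7H2S2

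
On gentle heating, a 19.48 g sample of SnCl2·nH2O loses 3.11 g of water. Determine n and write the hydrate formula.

SnCl2·2H2O

Mass of anhydrous SnCl2 = 19.48 − 3.11 = 16.37 g
mol H2O = 3.11 / 18.02 = 0.1726
Molar mass of SnCl2 = 189.61 g/mol → mol SnCl2 = 16.37 / 189.61 = 0.08634
n = 0.1726 / 0.08634 = 2.00 ≈ 2 → SnCl2·2H2O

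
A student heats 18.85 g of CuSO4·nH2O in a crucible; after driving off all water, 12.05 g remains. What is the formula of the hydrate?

Mass of water lost = 18.85 − 12.05 = 6.8 g → 6.8 / 18.02 = 0.3774 mol H2O
Molar mass of CuSO4 = 159.62 g/mol → mol CuSO4 = 12.05 / 159.62 = 0.07549
n = 0.3774 / 0.07549 = 5.00 ≈ 5 → CuSO4·5H2O

CuSO4·5H2O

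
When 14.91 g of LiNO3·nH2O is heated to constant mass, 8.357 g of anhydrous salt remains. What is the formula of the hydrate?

LiNO3·3H2O

Mass of water lost = 14.91 − 8.357 = 6.553 g → 6.553 / 18.02 = 0.3637 mol H2O
Molar mass of LiNO3 = 68.95 g/mol → mol LiNO3 = 8.357 / 68.95 = 0.1212
n = 0.3637 / 0.1212 = 3.00 ≈ 3 → LiNO3·3H2O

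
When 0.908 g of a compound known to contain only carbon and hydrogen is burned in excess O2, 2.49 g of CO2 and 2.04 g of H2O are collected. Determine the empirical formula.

CH4

mol C = 2.49 / 44.01 = 0.05658; mass C = 0.05658 × 12.01 = 0.6795 g
mol H = 2 × (2.04 / 18.02) = 0.2264; mass H = 0.2264 × 1.008 = 0.2282 g
Divide by the smallest (0.05658 mol C): C 1.000, H 4.002
≈ 1:4 → CH4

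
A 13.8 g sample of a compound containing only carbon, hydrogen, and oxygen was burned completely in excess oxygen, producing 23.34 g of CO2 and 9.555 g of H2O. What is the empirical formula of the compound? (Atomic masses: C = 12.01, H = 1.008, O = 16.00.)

C4H8O3

mol C = 23.34 / 44.01 = 0.5303; mass C = 0.5303 × 12.01 = 6.369 g
mol H = 2 × (9.555 / 18.02) = 1.060; mass H = 1.060 × 1.008 = 1.069 g
mass O = 13.8 − (7.438) = 6.362 g → mol O = 0.3976
Divide by the smallest (0.3976 mol O): C 1.334, H 2.667, O 1.000
×3: C 4.00, H 8.00, O 3.00 → C4H8O3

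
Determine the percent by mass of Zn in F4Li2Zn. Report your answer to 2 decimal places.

Molar mass = 4(19.00) + 2(6.94) + 1(65.38) = 155.260 g/mol
Mass of Zn per mole = 1 × 65.38 = 65.380 g
% Zn = 65.380 / 155.260 × 100 = 42.11%

42.11%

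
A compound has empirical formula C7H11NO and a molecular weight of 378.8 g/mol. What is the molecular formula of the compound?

C21H33N3O3

Empirical-formula mass = 125.17 g/mol
n = 378.8 / 125.17 = 3.03 ≈ 3
Molecular formula = (C7H11NO)3 = C21H33N3O3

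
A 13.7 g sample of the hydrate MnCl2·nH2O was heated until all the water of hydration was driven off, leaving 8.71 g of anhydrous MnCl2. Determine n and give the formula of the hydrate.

MnCl2·4H2O

Mass of water lost = 13.7 − 8.71 = 4.99 g → 4.99 / 18.02 = 0.2769 mol H2O
Molar mass of MnCl2 = 125.84 g/mol → mol MnCl2 = 8.71 / 125.84 = 0.06921
n = 0.2769 / 0.06921 = 4.00 ≈ 4 → MnCl2·4H2O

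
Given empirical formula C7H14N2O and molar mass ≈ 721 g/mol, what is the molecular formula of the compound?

C35H70N10O5

Empirical-formula mass = 142.20 g/mol
n = 721 / 142.20 = 5.07 ≈ 5
Molecular formula = (C7H14N2O)5 = C35H70N10O5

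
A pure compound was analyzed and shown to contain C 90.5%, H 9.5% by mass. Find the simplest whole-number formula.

C4H5

Assume 100 g: 90.5 g C, 9.5 g H.
Moles — C: 90.5 / 12.01 = 7.535 mol; H: 9.5 / 1.008 = 9.425 mol
Divide by the smallest (7.535 mol C): C 1.000, H 1.251
Multiply by 4: C 4.00, H 5.00 → C4H5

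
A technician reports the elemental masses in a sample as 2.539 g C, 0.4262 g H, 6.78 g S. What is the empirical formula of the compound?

CH2S

Moles — C: 2.539 / 12.01 = 0.2114 mol; H: 0.4262 / 1.008 = 0.4228 mol; S: 6.78 / 32.07 = 0.2114 mol
Divide by the smallest (0.2114 mol C): C 1.000, H 2.000, S 1.000
≈ 1:2:1 → CH2S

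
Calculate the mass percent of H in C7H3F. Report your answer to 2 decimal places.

2.85%

Molar mass = 7(12.01) + 3(1.008) + 1(19.00) = 106.094 g/mol
Mass of H per mole = 3 × 1.008 = 3.024 g
% H = 3.024 / 106.094 × 100 = 2.85%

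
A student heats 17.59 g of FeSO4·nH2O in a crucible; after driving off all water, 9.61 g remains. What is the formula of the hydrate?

Mass of water lost = 17.59 − 9.61 = 7.98 g → 7.98 / 18.02 = 0.4428 mol H2O
Molar mass of FeSO4 = 151.92 g/mol → mol FeSO4 = 9.61 / 151.92 = 0.06326
n = 0.4428 / 0.06326 = 7.00 ≈ 7 → FeSO4·7H2O

FeSO4·7H2O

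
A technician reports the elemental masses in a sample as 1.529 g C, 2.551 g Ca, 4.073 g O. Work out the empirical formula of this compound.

C: 1.529 g ÷ 12.01 g/mol = 0.1273 mol
Ca: 2.551 g ÷ 40.08 g/mol = 0.06365 mol
O: 4.073 g ÷ 16.00 g/mol = 0.2546 mol
Smallest is Ca at 0.06365 mol; normalising gives C 2.000, Ca 1.000, O 4.000
→ C2CaO4

C2CaO4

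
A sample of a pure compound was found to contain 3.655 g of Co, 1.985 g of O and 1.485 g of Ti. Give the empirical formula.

Moles — Co: 3.655 / 58.93 = 0.06202 mol; O: 1.985 / 16.00 = 0.1241 mol; Ti: 1.485 / 47.87 = 0.03102 mol
Divide by the smallest (0.03102 mol Ti): Co 1.999, O 3.999, Ti 1.000
≈ 2:4:1 → Co2O4Ti

Co2O4Ti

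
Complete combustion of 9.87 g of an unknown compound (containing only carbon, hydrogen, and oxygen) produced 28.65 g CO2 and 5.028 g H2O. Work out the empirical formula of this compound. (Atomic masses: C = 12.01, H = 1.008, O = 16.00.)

mol C = 28.65 / 44.01 = 0.6510; mass C = 0.6510 × 12.01 = 7.818 g
mol H = 2 × (5.028 / 18.02) = 0.5580; mass H = 0.5580 × 1.008 = 0.5625 g
mass O = 9.87 − (8.381) = 1.489 g → mol O = 0.09307
Divide by the smallest (0.09307 mol O): C 6.995, H 5.996, O 1.000
≈ 7:6:1 → C7H6O

C7H6O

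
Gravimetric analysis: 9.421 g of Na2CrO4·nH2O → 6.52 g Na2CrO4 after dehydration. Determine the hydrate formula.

Na2CrO4·4H2O

Mass of water lost = 9.421 − 6.52 = 2.901 g → 2.901 / 18.02 = 0.161 mol H2O
Molar mass of Na2CrO4 = 161.98 g/mol → mol Na2CrO4 = 6.52 / 161.98 = 0.04025
n = 0.161 / 0.04025 = 4.00 ≈ 4 → Na2CrO4·4H2O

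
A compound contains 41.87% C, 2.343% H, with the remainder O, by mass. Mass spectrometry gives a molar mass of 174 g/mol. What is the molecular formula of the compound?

C6H4O6

Assume 100 g: 41.87 g C, 2.343 g H, 55.787 g O.
C: 41.87 g ÷ 12.01 g/mol = 3.486 mol
H: 2.343 g ÷ 1.008 g/mol = 2.324 mol
O: 55.787 g ÷ 16.00 g/mol = 3.487 mol
Ratios (÷ 2.324): C 1.500, H 1.000, O 1.500
×2: C 3.00, H 2.00, O 3.00 → C3H2O3
Empirical-formula mass = 86.05 g/mol
n = 174 / 86.05 = 2.02 ≈ 2
Molecular formula = (C3H2O3)×2 = C6H4O6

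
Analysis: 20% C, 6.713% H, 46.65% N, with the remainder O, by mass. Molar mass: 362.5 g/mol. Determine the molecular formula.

C6H24N12O6

Assume 100 g: 20 g C, 6.713 g H, 46.65 g N, 26.637 g O.
Moles — C: 20 / 12.01 = 1.665 mol; H: 6.713 / 1.008 = 6.66 mol; N: 46.65 / 14.01 = 3.33 mol; O: 26.637 / 16.00 = 1.665 mol
Divide by the smallest (1.665 mol O): C 1.000, H 4.000, N 2.000, O 1.000
→ CH4N2O
Empirical-formula mass = 60.06 g/mol
n = 362.5 / 60.06 = 6.04 ≈ 6
Molecular formula = (CH4N2O)×6 = C6H24N12O6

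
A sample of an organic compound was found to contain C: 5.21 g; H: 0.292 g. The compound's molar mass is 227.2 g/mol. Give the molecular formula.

Moles — C: 5.21 / 12.01 = 0.4338 mol; H: 0.292 / 1.008 = 0.2897 mol
Smallest is H at 0.2897 mol; normalising gives C 1.498, H 1.000
Multiply by 2: C 3.00, H 2.00 → C3H2
Empirical-formula mass = 38.05 g/mol
n = 227.2 / 38.05 = 5.97 ≈ 6
Molecular formula = (C3H2)×6 = C18H12

C18H12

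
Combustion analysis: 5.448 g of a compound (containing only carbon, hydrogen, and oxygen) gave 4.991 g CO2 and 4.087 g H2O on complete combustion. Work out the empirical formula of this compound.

mol C = 4.991 / 44.01 = 0.1134; mass C = 0.1134 × 12.01 = 1.362 g
mol H = 2 × (4.087 / 18.02) = 0.4536; mass H = 0.4536 × 1.008 = 0.4572 g
mass O = 5.448 − (1.819) = 3.629 g → mol O = 0.2268
Ratios (÷ 0.1134): C 1.000, H 4.000, O 2.000
≈ 1:4:2 → CH4O2

CH4O2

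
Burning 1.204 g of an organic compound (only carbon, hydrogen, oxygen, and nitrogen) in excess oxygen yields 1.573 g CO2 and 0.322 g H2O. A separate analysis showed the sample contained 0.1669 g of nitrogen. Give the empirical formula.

C3H3NO3

mol C = 1.573 / 44.01 = 0.03574; mass C = 0.03574 × 12.01 = 0.4293 g
mol H = 2 × (0.322 / 18.02) = 0.03574; mass H = 0.03574 × 1.008 = 0.03602 g
mol N = 0.1669 / 14.01 = 0.01191
mass O = 1.204 − (0.6322) = 0.5718 g → mol O = 0.03574
Smallest is N at 0.01191 mol; normalising gives C 3.000, H 3.000, N 1.000, O 3.000
Ratio ≈ 3:3:1:3, so the empirical formula is C3H3NO3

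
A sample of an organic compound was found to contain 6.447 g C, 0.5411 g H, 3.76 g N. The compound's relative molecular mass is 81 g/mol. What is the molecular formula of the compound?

C4H4N2

n(C) = 6.447/12.01 = 0.5368, n(H) = 0.5411/1.008 = 0.5368, n(N) = 3.76/14.01 = 0.2684
Ratios (÷ 0.2684): C 2.000, H 2.000, N 1.000
Ratio ≈ 2:2:1, so the empirical formula is C2H2N
Empirical-formula mass = 40.05 g/mol
n = 81 / 40.05 = 2.02 ≈ 2
Molecular formula = (C2H2N)×2 = C4H4N2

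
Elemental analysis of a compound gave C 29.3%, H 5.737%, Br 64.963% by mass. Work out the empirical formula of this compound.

Assume 100 g: 29.3 g C, 5.737 g H, 64.963 g Br.
C: 29.3 g ÷ 12.01 g/mol = 2.44 mol
H: 5.737 g ÷ 1.008 g/mol = 5.691 mol
Br: 64.963 g ÷ 79.90 g/mol = 0.8131 mol
Smallest is Br at 0.8131 mol; normalising gives C 3.001, H 7.000, Br 1.000
≈ 3:7:1 → C3H7Br

C3H7Br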